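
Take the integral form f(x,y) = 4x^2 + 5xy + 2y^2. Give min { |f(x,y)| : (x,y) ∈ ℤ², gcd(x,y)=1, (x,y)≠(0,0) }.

translate: b→-3 (≡5 mod 8), so (4,5,2)→(4,-3,1)
flip: (4,-3,1)→(1,3,4)
translate: b→1 (≡3 mod 2), so (1,3,4)→(1,1,2)
reduced (well bottom): (1,1,2) with a≤c, −a<b≤a
well minimum = a = 1

1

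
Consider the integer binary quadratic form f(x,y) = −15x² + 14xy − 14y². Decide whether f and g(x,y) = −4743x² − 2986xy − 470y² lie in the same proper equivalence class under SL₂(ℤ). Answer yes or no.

D₁ = -644, D₂ = -644
f is negative-definite; reduce −f:
−f: flip: (15,-14,14)→(14,14,15)
−f: reduced (well bottom): (14,14,15) with a≤c, −a<b≤a
flip sign back: reduced form of f is (-14,-14,-15)
g is negative-definite; reduce −g:
−g: flip: (4743,2986,470)→(470,-2986,4743)
−g: translate: b→-166 (≡-2986 mod 940), so (470,-2986,4743)→(470,-166,15)
−g: flip: (470,-166,15)→(15,166,470)
−g: translate: b→-14 (≡166 mod 30), so (15,166,470)→(15,-14,14)
−g: flip: (15,-14,14)→(14,14,15)
−g: reduced (well bottom): (14,14,15) with a≤c, −a<b≤a
flip sign back: reduced form of g is (-14,-14,-15)
reduced forms (-14, -14, -15) vs (-14, -14, -15) ⇒ equivalent

yes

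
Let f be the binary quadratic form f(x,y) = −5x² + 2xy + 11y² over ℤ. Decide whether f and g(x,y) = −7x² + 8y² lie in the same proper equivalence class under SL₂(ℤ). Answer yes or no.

D₁ = 224, D₂ = 224
river cycle of f (length 4): (-5, 12, 4), (4, 12, -5), (-5, 8, 8), (8, 8, -5)
river cycle of g (length 2): (-7, 14, 1), (1, 14, -7)
cycles differ ⇒ inequivalent

no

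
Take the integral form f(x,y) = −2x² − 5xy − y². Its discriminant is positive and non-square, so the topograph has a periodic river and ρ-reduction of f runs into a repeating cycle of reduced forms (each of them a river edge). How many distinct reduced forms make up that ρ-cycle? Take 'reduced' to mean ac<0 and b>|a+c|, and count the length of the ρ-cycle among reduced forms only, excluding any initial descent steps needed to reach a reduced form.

D = 17, ⌊√D⌋ = 4
descent: ρ → (-1,3,2)  [lands on river]
river: ρ → (2,1,-2)
river: ρ → (-2,3,1)
river: ρ → (1,3,-2)
river: ρ → (-2,1,2)
river: ρ → (2,3,-1)
ρ-cycle length = 6 (tail of 1 descent step not counted)

6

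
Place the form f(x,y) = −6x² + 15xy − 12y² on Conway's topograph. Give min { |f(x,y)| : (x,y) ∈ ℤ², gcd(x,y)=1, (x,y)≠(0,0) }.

translate: b→-3 (≡-15 mod 12), so (6,-15,12)→(6,-3,3)
flip: (6,-3,3)→(3,3,6)
reduced (well bottom): (3,3,6) with a≤c, −a<b≤a
well minimum |f| = |-3| = 3 (negative-definite)

3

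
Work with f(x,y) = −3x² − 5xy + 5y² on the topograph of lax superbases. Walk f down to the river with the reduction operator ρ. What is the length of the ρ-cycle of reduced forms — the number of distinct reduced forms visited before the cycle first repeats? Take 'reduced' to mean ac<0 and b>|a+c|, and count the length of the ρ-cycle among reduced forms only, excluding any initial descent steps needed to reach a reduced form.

D = 85, ⌊√D⌋ = 9
descent: ρ → (5,5,-3)  [lands on river]
river: ρ → (-3,7,3)
river: ρ → (3,5,-5)
river: ρ → (-5,5,3)
river: ρ → (3,7,-3)
river: ρ → (-3,5,5)
ρ-cycle length = 6 (tail of 1 descent step not counted)

6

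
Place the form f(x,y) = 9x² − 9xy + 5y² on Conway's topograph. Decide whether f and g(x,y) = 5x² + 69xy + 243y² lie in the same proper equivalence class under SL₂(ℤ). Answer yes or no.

D₁ = -99, D₂ = -99
f: translate: b→9 (≡-9 mod 18), so (9,-9,5)→(9,9,5)
f: flip: (9,9,5)→(5,-9,9)
f: translate: b→1 (≡-9 mod 10), so (5,-9,9)→(5,1,5)
f: reduced (well bottom): (5,1,5) with a≤c, −a<b≤a
g: translate: b→-1 (≡69 mod 10), so (5,69,243)→(5,-1,5)
g: flip: (5,-1,5)→(5,1,5)
g: reduced (well bottom): (5,1,5) with a≤c, −a<b≤a
reduced forms (5, 1, 5) vs (5, 1, 5) ⇒ equivalent

yes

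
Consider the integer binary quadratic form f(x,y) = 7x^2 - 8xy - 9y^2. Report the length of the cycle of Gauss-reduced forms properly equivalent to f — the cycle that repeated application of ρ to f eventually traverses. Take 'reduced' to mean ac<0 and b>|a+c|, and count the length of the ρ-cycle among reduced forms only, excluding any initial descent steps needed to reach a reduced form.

D = 316, ⌊√D⌋ = 17
descent: ρ → (-9,8,7)  [lands on river]
river: ρ → (7,6,-10)
river: ρ → (-10,14,3)
river: ρ → (3,16,-5)
river: ρ → (-5,14,6)
river: ρ → (6,10,-9)
ρ-cycle length = 6 (tail of 1 descent step not counted)

6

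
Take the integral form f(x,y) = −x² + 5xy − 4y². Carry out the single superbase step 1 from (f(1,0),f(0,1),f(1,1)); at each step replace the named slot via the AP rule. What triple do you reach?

start (-1,-4,0) = (f(1,0),f(0,1),f(1,1))
replace slot 1: 2·((-4)+0) − (-1) = -7 → (-7,-4,0)

-7,-4,0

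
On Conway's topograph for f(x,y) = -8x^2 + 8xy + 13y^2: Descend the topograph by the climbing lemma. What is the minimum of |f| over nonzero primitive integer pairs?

river: ρ → (13,18,-3)
river: ρ → (-3,18,13)
river: ρ → (13,8,-8)
river: ρ → (-8,8,13)
closes: descent 0, river 4
min |a| on river = 3

3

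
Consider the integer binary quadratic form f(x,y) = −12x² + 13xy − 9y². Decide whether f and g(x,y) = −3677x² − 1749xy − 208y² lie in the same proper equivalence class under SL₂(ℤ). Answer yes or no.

D₁ = -263, D₂ = -263
f is negative-definite; reduce −f:
−f: translate: b→11 (≡-13 mod 24), so (12,-13,9)→(12,11,8)
−f: flip: (12,11,8)→(8,-11,12)
−f: translate: b→5 (≡-11 mod 16), so (8,-11,12)→(8,5,9)
−f: reduced (well bottom): (8,5,9) with a≤c, −a<b≤a
flip sign back: reduced form of f is (-8,-5,-9)
g is negative-definite; reduce −g:
−g: flip: (3677,1749,208)→(208,-1749,3677)
−g: translate: b→-85 (≡-1749 mod 416), so (208,-1749,3677)→(208,-85,9)
−g: flip: (208,-85,9)→(9,85,208)
−g: translate: b→-5 (≡85 mod 18), so (9,85,208)→(9,-5,8)
−g: flip: (9,-5,8)→(8,5,9)
−g: reduced (well bottom): (8,5,9) with a≤c, −a<b≤a
flip sign back: reduced form of g is (-8,-5,-9)
reduced forms (-8, -5, -9) vs (-8, -5, -9) ⇒ equivalent

yes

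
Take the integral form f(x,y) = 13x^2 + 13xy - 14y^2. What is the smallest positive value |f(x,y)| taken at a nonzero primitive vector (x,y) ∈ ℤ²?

river: ρ → (-14,15,12)
river: ρ → (12,9,-17)
river: ρ → (-17,25,4)
river: ρ → (4,23,-23)
river: ρ → (-23,23,4)
river: ρ → (4,25,-17)
river: ρ → (-17,9,12)
river: ρ → (12,15,-14)
river: ρ → (-14,13,13)
river: ρ → (13,13,-14)
closes: descent 0, river 10
min |a| on river = 4

4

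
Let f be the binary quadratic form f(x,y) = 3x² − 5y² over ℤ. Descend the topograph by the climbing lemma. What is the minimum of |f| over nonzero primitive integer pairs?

descent: ρ → (-5,0,3)
descent: ρ → (3,6,-2)  [lands on river]
river: ρ → (-2,6,3)
closes: descent 2, river 2
min |a| on river = 2

2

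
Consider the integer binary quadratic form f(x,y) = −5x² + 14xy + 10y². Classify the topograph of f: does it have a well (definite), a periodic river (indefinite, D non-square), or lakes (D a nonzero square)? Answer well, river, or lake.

D = b²−4ac = 14² − 4·(-5)·10 = 396
D > 0 non-square ⇒ indefinite ⇒ periodic river

river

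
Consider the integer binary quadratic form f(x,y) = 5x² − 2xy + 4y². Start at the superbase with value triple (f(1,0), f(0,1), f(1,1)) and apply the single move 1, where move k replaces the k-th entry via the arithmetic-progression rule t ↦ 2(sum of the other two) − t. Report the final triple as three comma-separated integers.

start (5,4,7) = (f(1,0),f(0,1),f(1,1))
replace slot 1: 2·(4+7) − 5 = 17 → (17,4,7)

17,4,7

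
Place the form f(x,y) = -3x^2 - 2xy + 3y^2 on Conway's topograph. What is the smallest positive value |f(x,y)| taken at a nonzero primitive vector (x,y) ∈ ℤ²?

descent: ρ → (3,2,-3)  [lands on river]
river: ρ → (-3,4,2)
river: ρ → (2,4,-3)
river: ρ → (-3,2,3)
river: ρ → (3,4,-2)
river: ρ → (-2,4,3)
closes: descent 1, river 6
min |a| on river = 2

2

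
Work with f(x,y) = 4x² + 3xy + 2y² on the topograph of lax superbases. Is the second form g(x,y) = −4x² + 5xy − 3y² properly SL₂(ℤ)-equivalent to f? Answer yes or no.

D₁ = -23, D₂ = -23
f: flip: (4,3,2)→(2,-3,4)
f: translate: b→1 (≡-3 mod 4), so (2,-3,4)→(2,1,3)
f: reduced (well bottom): (2,1,3) with a≤c, −a<b≤a
g is negative-definite; reduce −g:
−g: translate: b→3 (≡-5 mod 8), so (4,-5,3)→(4,3,2)
−g: flip: (4,3,2)→(2,-3,4)
−g: translate: b→1 (≡-3 mod 4), so (2,-3,4)→(2,1,3)
−g: reduced (well bottom): (2,1,3) with a≤c, −a<b≤a
flip sign back: reduced form of g is (-2,-1,-3)
reduced forms (2, 1, 3) vs (-2, -1, -3) ⇒ inequivalent

no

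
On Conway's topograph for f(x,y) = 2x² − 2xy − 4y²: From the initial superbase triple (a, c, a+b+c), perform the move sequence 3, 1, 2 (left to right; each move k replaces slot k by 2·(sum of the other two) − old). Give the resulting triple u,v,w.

start (2,-4,-4) = (f(1,0),f(0,1),f(1,1))
replace slot 3: 2·(2+(-4)) − (-4) = 0 → (2,-4,0)
replace slot 1: 2·((-4)+0) − 2 = -10 → (-10,-4,0)
replace slot 2: 2·((-10)+0) − (-4) = -16 → (-10,-16,0)

-10,-16,0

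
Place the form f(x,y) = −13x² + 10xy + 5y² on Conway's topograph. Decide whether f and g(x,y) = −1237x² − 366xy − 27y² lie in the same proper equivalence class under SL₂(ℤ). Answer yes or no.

D₁ = 360, D₂ = 360
river cycle of f (length 4): (5, 10, -13), (-13, 16, 2), (2, 16, -13), (-13, 10, 5)
river cycle of g (length 4): (2, 16, -13), (-13, 10, 5), (5, 10, -13), (-13, 16, 2)
cycles coincide ⇒ equivalent

yes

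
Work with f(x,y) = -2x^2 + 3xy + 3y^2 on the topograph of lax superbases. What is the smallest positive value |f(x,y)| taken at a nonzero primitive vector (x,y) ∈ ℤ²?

river: ρ → (3,3,-2)
river: ρ → (-2,5,1)
river: ρ → (1,5,-2)
river: ρ → (-2,3,3)
closes: descent 0, river 4
min |a| on river = 1

1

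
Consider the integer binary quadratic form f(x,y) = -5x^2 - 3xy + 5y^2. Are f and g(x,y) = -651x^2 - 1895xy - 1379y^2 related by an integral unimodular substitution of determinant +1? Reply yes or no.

D₁ = 109, D₂ = 109
river cycle of f (length 14): (5, 3, -5), (-5, 7, 3), (3, 5, -7), (-7, 9, 1), (1, 9, -7), (-7, 5, 3), (3, 7, -5), (-5, 3, 5), (5, 7, -3), (-3, 5, 7), … (4 more)
river cycle of g (length 14): (-5, 7, 3), (3, 5, -7), (-7, 9, 1), (1, 9, -7), (-7, 5, 3), (3, 7, -5), (-5, 3, 5), (5, 7, -3), (-3, 5, 7), (7, 9, -1), … (4 more)
cycles coincide ⇒ equivalent

yes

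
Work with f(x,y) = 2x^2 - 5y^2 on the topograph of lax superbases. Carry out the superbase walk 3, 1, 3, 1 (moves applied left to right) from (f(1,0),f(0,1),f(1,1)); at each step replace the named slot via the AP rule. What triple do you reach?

start (2,-5,-3) = (f(1,0),f(0,1),f(1,1))
replace slot 3: 2·(2+(-5)) − (-3) = -3 → (2,-5,-3)
replace slot 1: 2·((-5)+(-3)) − 2 = -18 → (-18,-5,-3)
replace slot 3: 2·((-18)+(-5)) − (-3) = -43 → (-18,-5,-43)
replace slot 1: 2·((-5)+(-43)) − (-18) = -78 → (-78,-5,-43)

-78,-5,-43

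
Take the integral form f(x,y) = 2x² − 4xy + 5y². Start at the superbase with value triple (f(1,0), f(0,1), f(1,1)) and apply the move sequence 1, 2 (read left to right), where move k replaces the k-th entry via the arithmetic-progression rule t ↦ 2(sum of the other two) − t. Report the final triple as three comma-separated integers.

start (2,5,3) = (f(1,0),f(0,1),f(1,1))
replace slot 1: 2·(5+3) − 2 = 14 → (14,5,3)
replace slot 2: 2·(14+3) − 5 = 29 → (14,29,3)

14,29,3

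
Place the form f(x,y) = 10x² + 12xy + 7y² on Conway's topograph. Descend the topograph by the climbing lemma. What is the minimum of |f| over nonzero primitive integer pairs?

translate: b→-8 (≡12 mod 20), so (10,12,7)→(10,-8,5)
flip: (10,-8,5)→(5,8,10)
translate: b→-2 (≡8 mod 10), so (5,8,10)→(5,-2,7)
reduced (well bottom): (5,-2,7) with a≤c, −a<b≤a
well minimum = a = 5

5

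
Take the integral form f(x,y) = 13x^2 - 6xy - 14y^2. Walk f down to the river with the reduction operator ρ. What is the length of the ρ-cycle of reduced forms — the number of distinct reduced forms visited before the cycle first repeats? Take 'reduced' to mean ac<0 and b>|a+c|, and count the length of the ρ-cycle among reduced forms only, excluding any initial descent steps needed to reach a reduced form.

D = 764, ⌊√D⌋ = 27
descent: ρ → (-14,6,13)  [lands on river]
river: ρ → (13,20,-7)
river: ρ → (-7,22,10)
river: ρ → (10,18,-11)
river: ρ → (-11,26,2)
river: ρ → (2,26,-11)
river: ρ → (-11,18,10)
river: ρ → (10,22,-7)
river: ρ → (-7,20,13)
river: ρ → (13,6,-14)
river: ρ → (-14,22,5)
river: ρ → (5,18,-22)
river: ρ → (-22,26,1)
river: ρ → (1,26,-22)
river: ρ → (-22,18,5)
river: ρ → (5,22,-14)
ρ-cycle length = 16 (tail of 1 descent step not counted)

16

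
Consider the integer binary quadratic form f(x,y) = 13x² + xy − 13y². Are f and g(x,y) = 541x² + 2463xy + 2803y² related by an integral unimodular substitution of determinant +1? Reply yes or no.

D₁ = 677, D₂ = 677
river cycle of f (length 6): (-13, 25, 1), (1, 25, -13), (-13, 1, 13), (13, 25, -1), (-1, 25, 13), (13, 1, -13)
river cycle of g (length 6): (1, 25, -13), (-13, 1, 13), (13, 25, -1), (-1, 25, 13), (13, 1, -13), (-13, 25, 1)
cycles coincide ⇒ equivalent

yes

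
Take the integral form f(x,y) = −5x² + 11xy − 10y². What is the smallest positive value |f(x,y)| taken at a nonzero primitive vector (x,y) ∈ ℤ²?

translate: b→-1 (≡-11 mod 10), so (5,-11,10)→(5,-1,4)
flip: (5,-1,4)→(4,1,5)
reduced (well bottom): (4,1,5) with a≤c, −a<b≤a
well minimum |f| = |-4| = 4 (negative-definite)

4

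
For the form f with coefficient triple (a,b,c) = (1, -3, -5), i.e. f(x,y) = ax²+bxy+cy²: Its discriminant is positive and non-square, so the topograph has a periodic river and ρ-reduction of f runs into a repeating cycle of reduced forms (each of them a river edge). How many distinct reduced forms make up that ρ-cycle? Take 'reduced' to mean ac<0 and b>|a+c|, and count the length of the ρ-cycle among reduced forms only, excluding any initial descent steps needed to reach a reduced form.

D = 29, ⌊√D⌋ = 5
descent: ρ → (-5,3,1)
descent: ρ → (1,5,-1)  [lands on river]
river: ρ → (-1,5,1)
ρ-cycle length = 2 (tail of 2 descent steps not counted)

2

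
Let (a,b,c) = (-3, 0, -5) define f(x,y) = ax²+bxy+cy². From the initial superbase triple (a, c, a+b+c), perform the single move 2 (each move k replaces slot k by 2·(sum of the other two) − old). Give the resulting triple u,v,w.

start (-3,-5,-8) = (f(1,0),f(0,1),f(1,1))
replace slot 2: 2·((-3)+(-8)) − (-5) = -17 → (-3,-17,-8)

-3,-17,-8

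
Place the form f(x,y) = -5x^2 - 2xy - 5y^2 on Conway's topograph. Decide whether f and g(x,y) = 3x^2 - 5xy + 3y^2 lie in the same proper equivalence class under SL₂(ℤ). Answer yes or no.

D₁ = -96, D₂ = -11
discriminants differ ⇒ not SL₂(ℤ)-equivalent

no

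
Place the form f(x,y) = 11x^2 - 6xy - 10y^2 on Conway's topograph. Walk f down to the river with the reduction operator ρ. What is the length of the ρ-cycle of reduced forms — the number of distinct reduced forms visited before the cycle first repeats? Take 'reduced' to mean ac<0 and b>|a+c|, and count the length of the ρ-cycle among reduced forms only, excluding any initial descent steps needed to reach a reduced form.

D = 476, ⌊√D⌋ = 21
descent: ρ → (-10,6,11)  [lands on river]
river: ρ → (11,16,-5)
river: ρ → (-5,14,14)
river: ρ → (14,14,-5)
river: ρ → (-5,16,11)
river: ρ → (11,6,-10)
river: ρ → (-10,14,7)
river: ρ → (7,14,-10)
ρ-cycle length = 8 (tail of 1 descent step not counted)

8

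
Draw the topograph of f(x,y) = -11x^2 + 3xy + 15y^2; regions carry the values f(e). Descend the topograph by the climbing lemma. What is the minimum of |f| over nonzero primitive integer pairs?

descent: ρ → (15,-3,-11)
descent: ρ → (-11,25,1)  [lands on river]
river: ρ → (1,25,-11)
river: ρ → (-11,19,7)
river: ρ → (7,23,-5)
river: ρ → (-5,17,19)
river: ρ → (19,21,-3)
river: ρ → (-3,21,19)
river: ρ → (19,17,-5)
river: ρ → (-5,23,7)
river: ρ → (7,19,-11)
closes: descent 2, river 10
min |a| on river = 1

1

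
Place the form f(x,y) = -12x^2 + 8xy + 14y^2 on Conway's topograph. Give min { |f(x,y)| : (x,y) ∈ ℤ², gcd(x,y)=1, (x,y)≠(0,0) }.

river: ρ → (14,20,-6)
river: ρ → (-6,16,20)
river: ρ → (20,24,-2)
river: ρ → (-2,24,20)
river: ρ → (20,16,-6)
river: ρ → (-6,20,14)
river: ρ → (14,8,-12)
river: ρ → (-12,16,10)
river: ρ → (10,24,-4)
river: ρ → (-4,24,10)
river: ρ → (10,16,-12)
river: ρ → (-12,8,14)
closes: descent 0, river 12
min |a| on river = 2

2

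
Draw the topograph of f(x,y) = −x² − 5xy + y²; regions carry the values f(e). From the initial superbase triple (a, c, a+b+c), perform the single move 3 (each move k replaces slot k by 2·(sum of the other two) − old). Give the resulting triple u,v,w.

start (-1,1,-5) = (f(1,0),f(0,1),f(1,1))
replace slot 3: 2·((-1)+1) − (-5) = 5 → (-1,1,5)

-1,1,5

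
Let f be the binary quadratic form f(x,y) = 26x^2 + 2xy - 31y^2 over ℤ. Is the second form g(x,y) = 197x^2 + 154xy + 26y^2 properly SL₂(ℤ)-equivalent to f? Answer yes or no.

D₁ = 3228, D₂ = 3228
river cycle of f (length 18): (26, 54, -3), (-3, 54, 26), (26, 50, -7), (-7, 48, 33), (33, 18, -22), (-22, 26, 29), (29, 32, -19), (-19, 44, 17), (17, 24, -39), (-39, 54, 2), … (8 more)
river cycle of g (length 18): (26, 54, -3), (-3, 54, 26), (26, 50, -7), (-7, 48, 33), (33, 18, -22), (-22, 26, 29), (29, 32, -19), (-19, 44, 17), (17, 24, -39), (-39, 54, 2), … (8 more)
cycles coincide ⇒ equivalent

yes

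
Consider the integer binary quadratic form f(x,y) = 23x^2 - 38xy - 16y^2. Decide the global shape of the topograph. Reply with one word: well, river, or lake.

D = b²−4ac = (-38)² − 4·23·(-16) = 2916
D = 54² is a perfect square ⇒ form factors over ℤ ⇒ lakes

lake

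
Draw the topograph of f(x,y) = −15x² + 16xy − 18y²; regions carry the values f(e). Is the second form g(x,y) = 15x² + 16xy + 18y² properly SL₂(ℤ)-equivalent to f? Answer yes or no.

D₁ = -824, D₂ = -824
f is negative-definite; reduce −f:
−f: translate: b→14 (≡-16 mod 30), so (15,-16,18)→(15,14,17)
−f: reduced (well bottom): (15,14,17) with a≤c, −a<b≤a
flip sign back: reduced form of f is (-15,-14,-17)
g: translate: b→-14 (≡16 mod 30), so (15,16,18)→(15,-14,17)
g: reduced (well bottom): (15,-14,17) with a≤c, −a<b≤a
reduced forms (-15, -14, -17) vs (15, -14, 17) ⇒ inequivalent

no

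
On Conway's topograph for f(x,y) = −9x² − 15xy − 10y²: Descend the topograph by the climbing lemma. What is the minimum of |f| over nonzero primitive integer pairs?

translate: b→-3 (≡15 mod 18), so (9,15,10)→(9,-3,4)
flip: (9,-3,4)→(4,3,9)
reduced (well bottom): (4,3,9) with a≤c, −a<b≤a
well minimum |f| = |-4| = 4 (negative-definite)

4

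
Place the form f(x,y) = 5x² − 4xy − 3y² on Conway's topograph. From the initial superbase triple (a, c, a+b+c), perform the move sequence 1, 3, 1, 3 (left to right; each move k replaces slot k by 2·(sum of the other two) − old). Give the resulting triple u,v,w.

start (5,-3,-2) = (f(1,0),f(0,1),f(1,1))
replace slot 1: 2·((-3)+(-2)) − 5 = -15 → (-15,-3,-2)
replace slot 3: 2·((-15)+(-3)) − (-2) = -34 → (-15,-3,-34)
replace slot 1: 2·((-3)+(-34)) − (-15) = -59 → (-59,-3,-34)
replace slot 3: 2·((-59)+(-3)) − (-34) = -90 → (-59,-3,-90)

-59,-3,-90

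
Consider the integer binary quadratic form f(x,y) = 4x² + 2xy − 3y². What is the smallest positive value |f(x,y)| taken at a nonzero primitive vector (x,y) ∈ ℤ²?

river: ρ → (-3,4,3)
river: ρ → (3,2,-4)
river: ρ → (-4,6,1)
river: ρ → (1,6,-4)
river: ρ → (-4,2,3)
river: ρ → (3,4,-3)
river: ρ → (-3,2,4)
river: ρ → (4,6,-1)
river: ρ → (-1,6,4)
river: ρ → (4,2,-3)
closes: descent 0, river 10
min |a| on river = 1

1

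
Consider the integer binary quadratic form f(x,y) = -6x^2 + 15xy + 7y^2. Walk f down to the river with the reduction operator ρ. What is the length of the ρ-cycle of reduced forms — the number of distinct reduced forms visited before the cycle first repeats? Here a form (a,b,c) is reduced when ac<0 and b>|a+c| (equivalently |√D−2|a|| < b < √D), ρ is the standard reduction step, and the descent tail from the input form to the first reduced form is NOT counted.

D = 393, ⌊√D⌋ = 19
river: ρ → (7,13,-8)
river: ρ → (-8,19,1)
river: ρ → (1,19,-8)
river: ρ → (-8,13,7)
river: ρ → (7,15,-6)
river: ρ → (-6,9,13)
river: ρ → (13,17,-2)
river: ρ → (-2,19,4)
river: ρ → (4,13,-14)
river: ρ → (-14,15,3)
river: ρ → (3,15,-14)
river: ρ → (-14,13,4)
river: ρ → (4,19,-2)
river: ρ → (-2,17,13)
river: ρ → (13,9,-6)
river: ρ → (-6,15,7)
ρ-cycle length = 16 (tail of 0 descent steps not counted)

16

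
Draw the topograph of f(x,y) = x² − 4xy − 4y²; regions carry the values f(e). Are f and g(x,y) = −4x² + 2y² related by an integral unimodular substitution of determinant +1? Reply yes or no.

D₁ = 32, D₂ = 32
river cycle of f (length 2): (-4, 4, 1), (1, 4, -4)
river cycle of g (length 2): (2, 4, -2), (-2, 4, 2)
cycles differ ⇒ inequivalent

no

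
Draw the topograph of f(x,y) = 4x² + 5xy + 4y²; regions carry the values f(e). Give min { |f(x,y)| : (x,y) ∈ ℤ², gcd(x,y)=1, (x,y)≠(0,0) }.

translate: b→-3 (≡5 mod 8), so (4,5,4)→(4,-3,3)
flip: (4,-3,3)→(3,3,4)
reduced (well bottom): (3,3,4) with a≤c, −a<b≤a
well minimum = a = 3

3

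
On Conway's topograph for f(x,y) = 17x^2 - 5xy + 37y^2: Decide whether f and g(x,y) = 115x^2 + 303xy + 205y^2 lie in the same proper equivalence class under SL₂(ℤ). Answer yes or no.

D₁ = -2491, D₂ = -2491
f: reduced (well bottom): (17,-5,37) with a≤c, −a<b≤a
g: translate: b→73 (≡303 mod 230), so (115,303,205)→(115,73,17)
g: flip: (115,73,17)→(17,-73,115)
g: translate: b→-5 (≡-73 mod 34), so (17,-73,115)→(17,-5,37)
g: reduced (well bottom): (17,-5,37) with a≤c, −a<b≤a
reduced forms (17, -5, 37) vs (17, -5, 37) ⇒ equivalent

yes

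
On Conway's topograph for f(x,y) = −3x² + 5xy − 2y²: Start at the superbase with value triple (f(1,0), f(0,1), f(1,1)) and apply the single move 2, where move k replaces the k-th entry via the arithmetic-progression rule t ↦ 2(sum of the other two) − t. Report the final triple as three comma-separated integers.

start (-3,-2,0) = (f(1,0),f(0,1),f(1,1))
replace slot 2: 2·((-3)+0) − (-2) = -4 → (-3,-4,0)

-3,-4,0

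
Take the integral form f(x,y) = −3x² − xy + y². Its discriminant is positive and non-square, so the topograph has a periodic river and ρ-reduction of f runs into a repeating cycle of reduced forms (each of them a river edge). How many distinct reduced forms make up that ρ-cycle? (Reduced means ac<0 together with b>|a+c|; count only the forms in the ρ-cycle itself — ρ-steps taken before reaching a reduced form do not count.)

D = 13, ⌊√D⌋ = 3
descent: ρ → (1,3,-1)  [lands on river]
river: ρ → (-1,3,1)
ρ-cycle length = 2 (tail of 1 descent step not counted)

2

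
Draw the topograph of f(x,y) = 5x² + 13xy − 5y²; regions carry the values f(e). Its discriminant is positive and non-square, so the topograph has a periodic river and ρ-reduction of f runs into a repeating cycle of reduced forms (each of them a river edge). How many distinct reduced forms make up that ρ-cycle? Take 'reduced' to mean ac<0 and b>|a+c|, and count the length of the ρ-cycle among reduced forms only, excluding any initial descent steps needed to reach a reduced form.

D = 269, ⌊√D⌋ = 16
river: ρ → (-5,7,11)
river: ρ → (11,15,-1)
river: ρ → (-1,15,11)
river: ρ → (11,7,-5)
river: ρ → (-5,13,5)
river: ρ → (5,7,-11)
river: ρ → (-11,15,1)
river: ρ → (1,15,-11)
river: ρ → (-11,7,5)
river: ρ → (5,13,-5)
ρ-cycle length = 10 (tail of 0 descent steps not counted)

10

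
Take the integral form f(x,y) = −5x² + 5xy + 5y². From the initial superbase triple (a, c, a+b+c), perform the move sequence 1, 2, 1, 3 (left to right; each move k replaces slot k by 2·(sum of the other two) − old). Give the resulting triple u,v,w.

start (-5,5,5) = (f(1,0),f(0,1),f(1,1))
replace slot 1: 2·(5+5) − (-5) = 25 → (25,5,5)
replace slot 2: 2·(25+5) − 5 = 55 → (25,55,5)
replace slot 1: 2·(55+5) − 25 = 95 → (95,55,5)
replace slot 3: 2·(95+55) − 5 = 295 → (95,55,295)

95,55,295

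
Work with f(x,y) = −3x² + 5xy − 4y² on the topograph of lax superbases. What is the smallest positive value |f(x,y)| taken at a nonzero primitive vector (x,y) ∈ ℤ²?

translate: b→1 (≡-5 mod 6), so (3,-5,4)→(3,1,2)
flip: (3,1,2)→(2,-1,3)
reduced (well bottom): (2,-1,3) with a≤c, −a<b≤a
well minimum |f| = |-2| = 2 (negative-definite)

2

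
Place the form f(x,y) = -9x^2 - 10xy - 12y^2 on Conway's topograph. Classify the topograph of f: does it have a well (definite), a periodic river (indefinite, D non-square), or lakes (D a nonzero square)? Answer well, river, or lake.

D = b²−4ac = (-10)² − 4·(-9)·(-12) = -332
D < 0 ⇒ definite ⇒ every region one sign ⇒ single well

well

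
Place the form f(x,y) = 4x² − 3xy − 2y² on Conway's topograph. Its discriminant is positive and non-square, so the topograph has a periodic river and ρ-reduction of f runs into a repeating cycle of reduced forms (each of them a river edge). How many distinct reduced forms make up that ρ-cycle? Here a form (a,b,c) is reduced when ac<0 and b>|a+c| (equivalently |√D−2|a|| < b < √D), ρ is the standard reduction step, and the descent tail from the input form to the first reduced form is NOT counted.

D = 41, ⌊√D⌋ = 6
descent: ρ → (-2,3,4)  [lands on river]
river: ρ → (4,5,-1)
river: ρ → (-1,5,4)
river: ρ → (4,3,-2)
river: ρ → (-2,5,2)
river: ρ → (2,3,-4)
river: ρ → (-4,5,1)
river: ρ → (1,5,-4)
river: ρ → (-4,3,2)
river: ρ → (2,5,-2)
ρ-cycle length = 10 (tail of 1 descent step not counted)

10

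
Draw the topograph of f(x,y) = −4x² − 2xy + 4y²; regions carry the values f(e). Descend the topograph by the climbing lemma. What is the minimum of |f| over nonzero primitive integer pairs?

descent: ρ → (4,2,-4)  [lands on river]
river: ρ → (-4,6,2)
river: ρ → (2,6,-4)
river: ρ → (-4,2,4)
river: ρ → (4,6,-2)
river: ρ → (-2,6,4)
closes: descent 1, river 6
min |a| on river = 2

2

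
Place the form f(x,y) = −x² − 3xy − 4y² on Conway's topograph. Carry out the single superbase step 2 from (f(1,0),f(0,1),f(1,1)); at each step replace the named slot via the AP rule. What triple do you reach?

start (-1,-4,-8) = (f(1,0),f(0,1),f(1,1))
replace slot 2: 2·((-1)+(-8)) − (-4) = -14 → (-1,-14,-8)

-1,-14,-8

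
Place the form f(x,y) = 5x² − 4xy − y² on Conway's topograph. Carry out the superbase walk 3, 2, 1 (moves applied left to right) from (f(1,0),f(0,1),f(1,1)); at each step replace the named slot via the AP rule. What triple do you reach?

start (5,-1,0) = (f(1,0),f(0,1),f(1,1))
replace slot 3: 2·(5+(-1)) − 0 = 8 → (5,-1,8)
replace slot 2: 2·(5+8) − (-1) = 27 → (5,27,8)
replace slot 1: 2·(27+8) − 5 = 65 → (65,27,8)

65,27,8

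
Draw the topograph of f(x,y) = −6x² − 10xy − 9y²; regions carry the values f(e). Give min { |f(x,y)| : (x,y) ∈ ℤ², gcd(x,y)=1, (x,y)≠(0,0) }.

translate: b→-2 (≡10 mod 12), so (6,10,9)→(6,-2,5)
flip: (6,-2,5)→(5,2,6)
reduced (well bottom): (5,2,6) with a≤c, −a<b≤a
well minimum |f| = |-5| = 5 (negative-definite)

5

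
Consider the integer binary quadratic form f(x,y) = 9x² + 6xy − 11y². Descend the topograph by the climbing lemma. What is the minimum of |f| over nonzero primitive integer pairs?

river: ρ → (-11,16,4)
river: ρ → (4,16,-11)
river: ρ → (-11,6,9)
river: ρ → (9,12,-8)
river: ρ → (-8,20,1)
river: ρ → (1,20,-8)
river: ρ → (-8,12,9)
river: ρ → (9,6,-11)
closes: descent 0, river 8
min |a| on river = 1

1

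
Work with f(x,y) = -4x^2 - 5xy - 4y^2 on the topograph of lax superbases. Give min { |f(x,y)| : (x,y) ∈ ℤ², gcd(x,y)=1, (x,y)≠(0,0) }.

translate: b→-3 (≡5 mod 8), so (4,5,4)→(4,-3,3)
flip: (4,-3,3)→(3,3,4)
reduced (well bottom): (3,3,4) with a≤c, −a<b≤a
well minimum |f| = |-3| = 3 (negative-definite)

3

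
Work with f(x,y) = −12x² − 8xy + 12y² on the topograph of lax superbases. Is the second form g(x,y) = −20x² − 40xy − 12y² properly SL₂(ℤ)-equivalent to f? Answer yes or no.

D₁ = 640, D₂ = 640
river cycle of f (length 6): (12, 8, -12), (-12, 16, 8), (8, 16, -12), (-12, 8, 12), (12, 16, -8), (-8, 16, 12)
river cycle of g (length 6): (-12, 16, 8), (8, 16, -12), (-12, 8, 12), (12, 16, -8), (-8, 16, 12), (12, 8, -12)
cycles coincide ⇒ equivalent

yes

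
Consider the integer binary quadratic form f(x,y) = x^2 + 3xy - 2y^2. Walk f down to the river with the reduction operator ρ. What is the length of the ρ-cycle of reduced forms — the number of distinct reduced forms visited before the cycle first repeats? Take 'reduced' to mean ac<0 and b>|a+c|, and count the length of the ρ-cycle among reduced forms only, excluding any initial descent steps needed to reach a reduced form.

D = 17, ⌊√D⌋ = 4
river: ρ → (-2,1,2)
river: ρ → (2,3,-1)
river: ρ → (-1,3,2)
river: ρ → (2,1,-2)
river: ρ → (-2,3,1)
river: ρ → (1,3,-2)
ρ-cycle length = 6 (tail of 0 descent steps not counted)

6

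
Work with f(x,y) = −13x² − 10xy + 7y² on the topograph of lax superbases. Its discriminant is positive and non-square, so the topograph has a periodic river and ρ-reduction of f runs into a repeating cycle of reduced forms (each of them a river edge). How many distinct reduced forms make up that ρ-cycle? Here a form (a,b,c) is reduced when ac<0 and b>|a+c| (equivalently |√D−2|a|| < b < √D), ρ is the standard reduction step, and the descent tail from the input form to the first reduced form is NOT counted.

D = 464, ⌊√D⌋ = 21
descent: ρ → (7,10,-13)  [lands on river]
river: ρ → (-13,16,4)
river: ρ → (4,16,-13)
river: ρ → (-13,10,7)
river: ρ → (7,18,-5)
river: ρ → (-5,12,16)
river: ρ → (16,20,-1)
river: ρ → (-1,20,16)
river: ρ → (16,12,-5)
river: ρ → (-5,18,7)
ρ-cycle length = 10 (tail of 1 descent step not counted)

10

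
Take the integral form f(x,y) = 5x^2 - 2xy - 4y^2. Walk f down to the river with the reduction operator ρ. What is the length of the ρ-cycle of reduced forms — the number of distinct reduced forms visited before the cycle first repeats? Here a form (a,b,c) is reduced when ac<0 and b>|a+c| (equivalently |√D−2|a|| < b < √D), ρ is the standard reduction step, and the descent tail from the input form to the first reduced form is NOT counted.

D = 84, ⌊√D⌋ = 9
descent: ρ → (-4,2,5)  [lands on river]
river: ρ → (5,8,-1)
river: ρ → (-1,8,5)
river: ρ → (5,2,-4)
river: ρ → (-4,6,3)
river: ρ → (3,6,-4)
ρ-cycle length = 6 (tail of 1 descent step not counted)

6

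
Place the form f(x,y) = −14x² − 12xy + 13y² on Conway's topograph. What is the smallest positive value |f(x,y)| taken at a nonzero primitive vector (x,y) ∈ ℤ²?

descent: ρ → (13,12,-14)  [lands on river]
river: ρ → (-14,16,11)
river: ρ → (11,28,-2)
river: ρ → (-2,28,11)
river: ρ → (11,16,-14)
river: ρ → (-14,12,13)
river: ρ → (13,14,-13)
river: ρ → (-13,12,14)
river: ρ → (14,16,-11)
river: ρ → (-11,28,2)
river: ρ → (2,28,-11)
river: ρ → (-11,16,14)
river: ρ → (14,12,-13)
river: ρ → (-13,14,13)
closes: descent 1, river 14
min |a| on river = 2

2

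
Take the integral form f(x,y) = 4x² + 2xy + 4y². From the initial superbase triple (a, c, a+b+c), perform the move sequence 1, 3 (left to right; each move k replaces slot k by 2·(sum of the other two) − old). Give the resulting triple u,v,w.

start (4,4,10) = (f(1,0),f(0,1),f(1,1))
replace slot 1: 2·(4+10) − 4 = 24 → (24,4,10)
replace slot 3: 2·(24+4) − 10 = 46 → (24,4,46)

24,4,46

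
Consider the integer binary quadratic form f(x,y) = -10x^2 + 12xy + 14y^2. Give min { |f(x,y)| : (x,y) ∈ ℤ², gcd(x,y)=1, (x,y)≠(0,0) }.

river: ρ → (14,16,-8)
river: ρ → (-8,16,14)
river: ρ → (14,12,-10)
river: ρ → (-10,8,16)
river: ρ → (16,24,-2)
river: ρ → (-2,24,16)
river: ρ → (16,8,-10)
river: ρ → (-10,12,14)
closes: descent 0, river 8
min |a| on river = 2

2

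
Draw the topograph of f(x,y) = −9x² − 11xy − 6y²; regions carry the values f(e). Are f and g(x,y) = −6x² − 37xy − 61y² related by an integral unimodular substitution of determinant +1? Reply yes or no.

D₁ = -95, D₂ = -95
f is negative-definite; reduce −f:
−f: translate: b→-7 (≡11 mod 18), so (9,11,6)→(9,-7,4)
−f: flip: (9,-7,4)→(4,7,9)
−f: translate: b→-1 (≡7 mod 8), so (4,7,9)→(4,-1,6)
−f: reduced (well bottom): (4,-1,6) with a≤c, −a<b≤a
flip sign back: reduced form of f is (-4,1,-6)
g is negative-definite; reduce −g:
−g: translate: b→1 (≡37 mod 12), so (6,37,61)→(6,1,4)
−g: flip: (6,1,4)→(4,-1,6)
−g: reduced (well bottom): (4,-1,6) with a≤c, −a<b≤a
flip sign back: reduced form of g is (-4,1,-6)
reduced forms (-4, 1, -6) vs (-4, 1, -6) ⇒ equivalent

yes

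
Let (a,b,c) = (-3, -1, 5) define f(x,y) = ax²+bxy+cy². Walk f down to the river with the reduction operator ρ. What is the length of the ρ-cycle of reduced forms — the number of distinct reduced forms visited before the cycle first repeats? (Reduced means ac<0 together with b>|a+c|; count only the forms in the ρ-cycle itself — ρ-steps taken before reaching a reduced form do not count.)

D = 61, ⌊√D⌋ = 7
descent: ρ → (5,1,-3)
descent: ρ → (-3,5,3)  [lands on river]
river: ρ → (3,7,-1)
river: ρ → (-1,7,3)
river: ρ → (3,5,-3)
river: ρ → (-3,7,1)
river: ρ → (1,7,-3)
ρ-cycle length = 6 (tail of 2 descent steps not counted)

6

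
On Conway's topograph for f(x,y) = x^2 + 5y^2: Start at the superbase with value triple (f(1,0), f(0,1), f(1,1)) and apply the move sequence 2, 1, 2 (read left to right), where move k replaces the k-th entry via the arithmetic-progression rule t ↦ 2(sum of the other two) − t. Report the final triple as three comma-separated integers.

start (1,5,6) = (f(1,0),f(0,1),f(1,1))
replace slot 2: 2·(1+6) − 5 = 9 → (1,9,6)
replace slot 1: 2·(9+6) − 1 = 29 → (29,9,6)
replace slot 2: 2·(29+6) − 9 = 61 → (29,61,6)

29,61,6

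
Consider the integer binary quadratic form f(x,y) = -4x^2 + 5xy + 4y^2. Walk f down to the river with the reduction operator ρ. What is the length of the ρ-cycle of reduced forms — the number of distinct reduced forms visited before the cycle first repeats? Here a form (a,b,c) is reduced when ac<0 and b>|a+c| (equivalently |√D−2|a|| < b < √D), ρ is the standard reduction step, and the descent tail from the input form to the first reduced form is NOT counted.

D = 89, ⌊√D⌋ = 9
river: ρ → (4,3,-5)
river: ρ → (-5,7,2)
river: ρ → (2,9,-1)
river: ρ → (-1,9,2)
river: ρ → (2,7,-5)
river: ρ → (-5,3,4)
river: ρ → (4,5,-4)
river: ρ → (-4,3,5)
river: ρ → (5,7,-2)
river: ρ → (-2,9,1)
river: ρ → (1,9,-2)
river: ρ → (-2,7,5)
river: ρ → (5,3,-4)
river: ρ → (-4,5,4)
ρ-cycle length = 14 (tail of 0 descent steps not counted)

14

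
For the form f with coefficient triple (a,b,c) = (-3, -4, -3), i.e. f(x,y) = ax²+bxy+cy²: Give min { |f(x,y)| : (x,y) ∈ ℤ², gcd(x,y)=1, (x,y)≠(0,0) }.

translate: b→-2 (≡4 mod 6), so (3,4,3)→(3,-2,2)
flip: (3,-2,2)→(2,2,3)
reduced (well bottom): (2,2,3) with a≤c, −a<b≤a
well minimum |f| = |-2| = 2 (negative-definite)

2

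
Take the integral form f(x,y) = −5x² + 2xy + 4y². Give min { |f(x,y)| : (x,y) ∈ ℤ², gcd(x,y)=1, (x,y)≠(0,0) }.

river: ρ → (4,6,-3)
river: ρ → (-3,6,4)
river: ρ → (4,2,-5)
river: ρ → (-5,8,1)
river: ρ → (1,8,-5)
river: ρ → (-5,2,4)
closes: descent 0, river 6
min |a| on river = 1

1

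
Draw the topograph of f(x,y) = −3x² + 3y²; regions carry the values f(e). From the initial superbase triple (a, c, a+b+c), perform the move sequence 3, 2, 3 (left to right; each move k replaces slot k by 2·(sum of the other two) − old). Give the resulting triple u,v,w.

start (-3,3,0) = (f(1,0),f(0,1),f(1,1))
replace slot 3: 2·((-3)+3) − 0 = 0 → (-3,3,0)
replace slot 2: 2·((-3)+0) − 3 = -9 → (-3,-9,0)
replace slot 3: 2·((-3)+(-9)) − 0 = -24 → (-3,-9,-24)

-3,-9,-24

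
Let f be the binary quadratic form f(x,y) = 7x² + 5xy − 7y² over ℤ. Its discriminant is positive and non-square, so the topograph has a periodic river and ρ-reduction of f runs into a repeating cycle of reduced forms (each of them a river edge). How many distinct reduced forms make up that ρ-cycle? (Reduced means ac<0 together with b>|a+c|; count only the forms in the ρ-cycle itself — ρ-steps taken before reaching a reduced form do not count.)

D = 221, ⌊√D⌋ = 14
river: ρ → (-7,9,5)
river: ρ → (5,11,-5)
river: ρ → (-5,9,7)
river: ρ → (7,5,-7)
ρ-cycle length = 4 (tail of 0 descent steps not counted)

4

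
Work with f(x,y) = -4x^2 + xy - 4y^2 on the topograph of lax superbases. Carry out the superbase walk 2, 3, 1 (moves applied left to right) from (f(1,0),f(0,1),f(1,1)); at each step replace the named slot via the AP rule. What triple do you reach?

start (-4,-4,-7) = (f(1,0),f(0,1),f(1,1))
replace slot 2: 2·((-4)+(-7)) − (-4) = -18 → (-4,-18,-7)
replace slot 3: 2·((-4)+(-18)) − (-7) = -37 → (-4,-18,-37)
replace slot 1: 2·((-18)+(-37)) − (-4) = -106 → (-106,-18,-37)

-106,-18,-37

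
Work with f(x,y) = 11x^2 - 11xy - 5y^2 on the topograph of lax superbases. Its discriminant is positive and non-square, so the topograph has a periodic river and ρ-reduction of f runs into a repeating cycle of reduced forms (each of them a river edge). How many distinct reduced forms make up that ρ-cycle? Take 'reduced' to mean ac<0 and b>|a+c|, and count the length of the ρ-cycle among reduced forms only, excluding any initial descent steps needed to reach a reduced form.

D = 341, ⌊√D⌋ = 18
descent: ρ → (-5,11,11)  [lands on river]
river: ρ → (11,11,-5)
river: ρ → (-5,9,13)
river: ρ → (13,17,-1)
river: ρ → (-1,17,13)
river: ρ → (13,9,-5)
ρ-cycle length = 6 (tail of 1 descent step not counted)

6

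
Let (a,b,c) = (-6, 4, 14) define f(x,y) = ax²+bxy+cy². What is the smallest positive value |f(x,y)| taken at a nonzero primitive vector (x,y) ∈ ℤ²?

descent: ρ → (14,-4,-6)
descent: ρ → (-6,16,4)  [lands on river]
river: ρ → (4,16,-6)
river: ρ → (-6,8,12)
river: ρ → (12,16,-2)
river: ρ → (-2,16,12)
river: ρ → (12,8,-6)
closes: descent 2, river 6
min |a| on river = 2

2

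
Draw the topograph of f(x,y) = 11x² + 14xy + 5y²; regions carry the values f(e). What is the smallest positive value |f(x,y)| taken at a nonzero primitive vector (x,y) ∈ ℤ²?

translate: b→-8 (≡14 mod 22), so (11,14,5)→(11,-8,2)
flip: (11,-8,2)→(2,8,11)
translate: b→0 (≡8 mod 4), so (2,8,11)→(2,0,3)
reduced (well bottom): (2,0,3) with a≤c, −a<b≤a
well minimum = a = 2

2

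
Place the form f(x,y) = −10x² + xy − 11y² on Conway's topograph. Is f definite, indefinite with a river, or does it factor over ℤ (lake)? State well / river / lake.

D = b²−4ac = 1² − 4·(-10)·(-11) = -439
D < 0 ⇒ definite ⇒ every region one sign ⇒ single well

well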